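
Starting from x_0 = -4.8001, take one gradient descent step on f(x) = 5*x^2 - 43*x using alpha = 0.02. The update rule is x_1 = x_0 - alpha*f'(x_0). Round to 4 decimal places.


We compute the gradient at x_0 and apply the update.
f'(x) = 10*x - 43
f'(-4.8001) = 10*-4.8001 - 43 = -91.001
x_1 = -4.8001 - 0.02*-91.001 = -2.9801


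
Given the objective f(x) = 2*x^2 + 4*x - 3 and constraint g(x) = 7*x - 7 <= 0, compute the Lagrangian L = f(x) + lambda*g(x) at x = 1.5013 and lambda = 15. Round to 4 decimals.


Step 1: Evaluate f(x).
f(1.5013) = 2*1.5013^2 + 4*1.5013 - 3 = 7.513
Step 2: Evaluate g(x).
g(1.5013) = 7*1.5013 - 7 = 3.5091
Step 3: Compute Lagrangian.
L = 7.513 + 15*3.5091 = 60.1495


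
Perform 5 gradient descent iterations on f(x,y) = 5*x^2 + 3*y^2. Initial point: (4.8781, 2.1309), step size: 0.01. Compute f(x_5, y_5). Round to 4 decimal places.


Gradient descent on f(x,y) = 5*x^2 + 3*y^2.
Starting point: (4.8781, 2.1309), alpha = 0.01
Step 1: grad_x = 2*5*4.8781 = 48.781, grad_y = 2*3*2.1309 = 12.7854
  x_1 = 4.8781 - 0.01*48.781 = 4.3903
  y_1 = 2.1309 - 0.01*12.7854 = 2.003
Step 2: grad_x = 2*5*4.3903 = 43.9029, grad_y = 2*3*2.003 = 12.0183
  x_2 = 4.3903 - 0.01*43.9029 = 3.9513
  y_2 = 2.003 - 0.01*12.0183 = 1.8829
Step 3: grad_x = 2*5*3.9513 = 39.5126, grad_y = 2*3*1.8829 = 11.2972
  x_3 = 3.9513 - 0.01*39.5126 = 3.5561
  y_3 = 1.8829 - 0.01*11.2972 = 1.7699
Step 4: grad_x = 2*5*3.5561 = 35.5613, grad_y = 2*3*1.7699 = 10.6193
  x_4 = 3.5561 - 0.01*35.5613 = 3.2005
  y_4 = 1.7699 - 0.01*10.6193 = 1.6637
Step 5: grad_x = 2*5*3.2005 = 32.0052, grad_y = 2*3*1.6637 = 9.9822
  x_5 = 3.2005 - 0.01*32.0052 = 2.8805
  y_5 = 1.6637 - 0.01*9.9822 = 1.5639
f(2.8805, 1.5639) = 5*2.8805^2 + 3*1.5639^2 = 48.8226


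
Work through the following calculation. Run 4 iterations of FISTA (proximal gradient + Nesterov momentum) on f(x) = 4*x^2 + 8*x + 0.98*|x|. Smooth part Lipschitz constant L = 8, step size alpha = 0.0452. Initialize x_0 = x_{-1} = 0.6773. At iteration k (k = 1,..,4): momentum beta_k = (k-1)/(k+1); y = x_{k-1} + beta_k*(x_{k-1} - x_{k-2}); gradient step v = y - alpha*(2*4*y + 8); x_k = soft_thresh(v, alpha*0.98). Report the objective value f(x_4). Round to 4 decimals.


FISTA on f(x) = 4*x^2 + 8*x + 0.98*|x|
L = 8, alpha = 0.0452
Iteration 1: beta = 0.0, y = 0.6773 + 0.0*(0.6773 - 0.6773) = 0.6773
  grad(y) = 13.4184, v = y - alpha*grad = 0.0708
  prox(v) = soft_thresh(0.0708, 0.0443) = 0.0265
Iteration 2: beta = 0.3333, y = 0.0265 + 0.3333*(0.0265 - 0.6773) = -0.1904
  grad(y) = 6.4765, v = y - alpha*grad = -0.4832
  prox(v) = soft_thresh(-0.4832, 0.0443) = -0.4389
Iteration 3: beta = 0.5, y = -0.4389 + 0.5*(-0.4389 - 0.0265) = -0.6716
  grad(y) = 2.6274, v = y - alpha*grad = -0.7903
  prox(v) = soft_thresh(-0.7903, 0.0443) = -0.746
Iteration 4: beta = 0.6, y = -0.746 + 0.6*(-0.746 + 0.4389) = -0.9303
  grad(y) = 0.5574, v = y - alpha*grad = -0.9555
  prox(v) = soft_thresh(-0.9555, 0.0443) = -0.9112
f(x_4) = 4*(-0.9112)^2 + 8*(-0.9112) + 0.98*|-0.9112| = -3.0755


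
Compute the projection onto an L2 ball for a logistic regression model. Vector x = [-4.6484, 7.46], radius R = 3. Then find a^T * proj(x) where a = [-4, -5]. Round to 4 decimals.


Step 1: Compute ||x|| (intermediates to 6 decimals).
||x|| = sqrt((-4.6484)^2 + 7.46^2) = 8.789723
Step 2: Project.
Since ||x|| > R, scale = R/||x|| = 3/8.789723 = 0.341308, proj(x) = scale * x
proj(x) = [-1.586536, 2.546158]
Step 3: Dot product.
a^T * proj(x) = -4*(-1.586536) - 5*2.546158 = -6.3846


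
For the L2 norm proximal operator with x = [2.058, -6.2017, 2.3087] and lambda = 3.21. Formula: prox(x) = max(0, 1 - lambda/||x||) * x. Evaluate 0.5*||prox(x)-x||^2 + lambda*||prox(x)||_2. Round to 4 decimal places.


Step 1: Compute ||x||.
||x|| = 6.9301
Step 2: Compute scaling factor.
scale = max(0, 1 - 3.21/6.9301) = 0.5368
Step 3: prox(x) = [1.1047, -3.3291, 1.2393]
||prox(x)|| = 3.7201
Step 4: Proximal objective.
0.5*||prox-x||^2 = 5.1521
lambda*||prox|| = 11.9415
Total = 17.0936


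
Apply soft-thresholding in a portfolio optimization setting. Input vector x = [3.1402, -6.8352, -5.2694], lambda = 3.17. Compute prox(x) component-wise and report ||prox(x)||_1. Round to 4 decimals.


Soft-thresholding with lambda = 3.17:
prox(3.1402) = sign(3.1402)*max(|3.1402| - 3.17, 0) = 0.0
prox(-6.8352) = sign(-6.8352)*max(|-6.8352| - 3.17, 0) = -3.6652
prox(-5.2694) = sign(-5.2694)*max(|-5.2694| - 3.17, 0) = -2.0994
prox(x) = [0.0, -3.6652, -2.0994]
||prox(x)||_1 = 0.0 + 3.6652 + 2.0994 = 5.7646


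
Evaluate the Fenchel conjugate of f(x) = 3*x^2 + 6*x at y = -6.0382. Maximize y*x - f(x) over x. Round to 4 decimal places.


f*(y) = sup_x {y*x - a*x^2 - b*x} = sup_x {(y-b)*x - a*x^2}
FOC: (y - b) - 2a*x = 0 => x* = (y - b)/(2a)
x* = (-6.0382 - 6)/(2*3) = -2.0064
f*(-6.0382) = (y-b)^2/(4a) = (-6.0382 - 6)^2/(4*3)
= 144.9183/12 = 12.0765


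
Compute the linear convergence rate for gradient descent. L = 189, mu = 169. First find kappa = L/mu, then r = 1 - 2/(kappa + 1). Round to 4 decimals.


Step 1: Compute the condition number.
kappa = L/mu = 189/169 = 1.1183
Step 2: Compute the convergence rate.
r = 1 - 2/(kappa + 1) = 1 - 2*mu/(L + mu) = (L - mu)/(L + mu) = 20/358 = 0.0559


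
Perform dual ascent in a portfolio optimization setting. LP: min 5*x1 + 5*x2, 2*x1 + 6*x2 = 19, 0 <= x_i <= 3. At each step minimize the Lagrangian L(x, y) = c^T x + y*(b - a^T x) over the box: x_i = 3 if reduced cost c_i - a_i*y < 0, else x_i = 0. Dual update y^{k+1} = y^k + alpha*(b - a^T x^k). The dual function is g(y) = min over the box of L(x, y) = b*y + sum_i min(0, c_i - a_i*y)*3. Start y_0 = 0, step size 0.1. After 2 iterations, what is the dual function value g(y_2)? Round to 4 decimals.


Dual ascent for LP: min 5*x1 + 5*x2, 2*x1 + 6*x2 = 19, 0 <= x_i <= 3
Step 1: y^k = 0.0, reduced costs: (5.0, 5.0)
  x^k = (0.0, 0.0), subgradient = b - a^T x = 19.0
  y^{k+1} = 0.0 + 0.1*19.0 = 1.9
Step 2: y^k = 1.9, reduced costs: (1.2, -6.4)
  x^k = (0.0, 3.0), subgradient = b - a^T x = 1.0
  y^{k+1} = 1.9 + 0.1*1.0 = 2.0
Dual objective at y_2 = 2.0: reduced costs (1.0, -7.0), box minimizer x = (0.0, 3.0)
g(y_2) = b*y + (c1 - a1*y)*x1 + (c2 - a2*y)*x2 = 19*2.0 + 1.0*0.0 + (-7.0)*3.0 = 38.0 + 0.0 - 21.0 = 17.0


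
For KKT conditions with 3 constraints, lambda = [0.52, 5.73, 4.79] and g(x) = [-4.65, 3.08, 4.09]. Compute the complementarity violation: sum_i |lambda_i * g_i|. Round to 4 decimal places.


KKT complementary slackness check:
lambda_1 * g_1 = 0.52 * -4.65 = -2.418
lambda_2 * g_2 = 5.73 * 3.08 = 17.6484
lambda_3 * g_3 = 4.79 * 4.09 = 19.5911
Total violation = 2.418 + 17.6484 + 19.5911 = 39.6575


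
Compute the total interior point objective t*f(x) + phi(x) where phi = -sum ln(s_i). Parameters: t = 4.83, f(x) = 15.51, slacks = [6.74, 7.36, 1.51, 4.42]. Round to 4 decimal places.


Step 1: Compute log-barrier.
ln values: [1.9081, 1.9961, 0.4121, 1.4861]
phi = -(1.9081 + 1.9961 + 0.4121 + 1.4861) = -5.8024
Step 2: Compute augmented objective.
t*f(x) = 4.83*15.51 = 74.9133
Total = 74.9133 - 5.8024 = 69.1109


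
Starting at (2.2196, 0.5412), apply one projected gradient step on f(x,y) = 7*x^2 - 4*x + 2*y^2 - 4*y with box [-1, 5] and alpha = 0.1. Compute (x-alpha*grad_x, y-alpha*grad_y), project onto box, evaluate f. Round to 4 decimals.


Step 1: Compute gradient at (2.2196, 0.5412).
grad_x = 2*7*2.2196 - 4 = 27.0744
grad_y = 2*2*0.5412 - 4 = -1.8352
Step 2: Gradient step.
x_raw = 2.2196 - 0.1*27.0744 = -0.4878
y_raw = 0.5412 - 0.1*-1.8352 = 0.7247
Step 3: Project onto [-1, 5].
x_proj = clip(-0.4878) = -0.4878
y_proj = clip(0.7247) = 0.7247
Step 4: Evaluate f.
f(-0.4878, 0.7247) = 1.7688


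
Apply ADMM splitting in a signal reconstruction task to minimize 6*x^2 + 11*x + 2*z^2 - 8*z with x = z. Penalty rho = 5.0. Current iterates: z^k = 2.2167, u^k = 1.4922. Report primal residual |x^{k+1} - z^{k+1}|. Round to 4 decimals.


ADMM iteration with rho = 5.0, z^k = 2.2167, u^k = 1.4922
Step 1: x-update.
Minimize 6*x^2 + 11*x + (5.0/2)*(x - 2.2167 + 1.4922)^2
FOC: (2*6 + 5.0)*x = -11 + 5.0*(2.2167 - 1.4922)
x^{k+1} = -0.434
Step 2: z-update.
Minimize 2*z^2 - 8*z + (5.0/2)*(-0.434 - z + 1.4922)^2
FOC: (2*2 + 5.0)*z = 8 + 5.0*(-0.434 + 1.4922)
z^{k+1} = 1.4768
Step 3: u-update.
u^{k+1} = 1.4922 - 0.434 - 1.4768 = -0.4186
Step 4: Primal residual = |-0.434 - 1.4768| = 1.9108


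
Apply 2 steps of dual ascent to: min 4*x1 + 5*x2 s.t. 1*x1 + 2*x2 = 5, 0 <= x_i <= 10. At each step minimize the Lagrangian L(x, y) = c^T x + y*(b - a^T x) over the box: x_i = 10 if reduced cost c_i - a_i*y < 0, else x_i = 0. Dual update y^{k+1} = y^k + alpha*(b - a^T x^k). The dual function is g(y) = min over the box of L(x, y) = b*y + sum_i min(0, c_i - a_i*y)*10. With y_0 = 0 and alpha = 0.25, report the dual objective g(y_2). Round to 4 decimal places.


Dual ascent for LP: min 4*x1 + 5*x2, 1*x1 + 2*x2 = 5, 0 <= x_i <= 10
Step 1: y^k = 0.0, reduced costs: (4.0, 5.0)
  x^k = (0.0, 0.0), subgradient = b - a^T x = 5.0
  y^{k+1} = 0.0 + 0.25*5.0 = 1.25
Step 2: y^k = 1.25, reduced costs: (2.75, 2.5)
  x^k = (0.0, 0.0), subgradient = b - a^T x = 5.0
  y^{k+1} = 1.25 + 0.25*5.0 = 2.5
Dual objective at y_2 = 2.5: reduced costs (1.5, 0.0), box minimizer x = (0.0, 0.0)
g(y_2) = b*y + (c1 - a1*y)*x1 + (c2 - a2*y)*x2 = 5*2.5 + 1.5*0.0 + 0.0*0.0 = 12.5 + 0.0 + 0.0 = 12.5


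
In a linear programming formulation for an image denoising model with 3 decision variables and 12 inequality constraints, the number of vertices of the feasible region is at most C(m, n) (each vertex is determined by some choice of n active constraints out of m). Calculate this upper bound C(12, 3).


Each vertex corresponds to some choice of n active constraints out of m, so the number of vertices is at most C(m, n) = m! / (n!(m-n)!).
m = 12, n = 3
Numerator: 12 * 11 * 10
Denominator: 3! = 6
C(12, 3) = 220


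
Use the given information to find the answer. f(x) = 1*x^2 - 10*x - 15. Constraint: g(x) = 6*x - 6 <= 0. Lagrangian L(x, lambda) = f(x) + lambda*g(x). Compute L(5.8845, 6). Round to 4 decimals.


Step 1: Evaluate f(x).
f(5.8845) = 1*5.8845^2 - 10*5.8845 - 15 = -39.2177
Step 2: Evaluate g(x).
g(5.8845) = 6*5.8845 - 6 = 29.307
Step 3: Compute Lagrangian.
L = -39.2177 + 6*29.307 = 136.6243


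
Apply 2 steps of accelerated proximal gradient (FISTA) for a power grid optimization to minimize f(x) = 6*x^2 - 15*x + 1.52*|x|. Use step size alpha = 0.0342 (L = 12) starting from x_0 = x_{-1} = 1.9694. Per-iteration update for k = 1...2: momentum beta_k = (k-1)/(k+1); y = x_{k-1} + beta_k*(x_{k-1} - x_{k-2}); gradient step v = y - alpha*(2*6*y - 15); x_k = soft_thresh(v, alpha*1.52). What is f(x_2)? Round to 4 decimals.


FISTA on f(x) = 6*x^2 - 15*x + 1.52*|x|
L = 12, alpha = 0.0342
Iteration 1: beta = 0.0, y = 1.9694 + 0.0*(1.9694 - 1.9694) = 1.9694
  grad(y) = 8.6328, v = y - alpha*grad = 1.6742
  prox(v) = soft_thresh(1.6742, 0.052) = 1.6222
Iteration 2: beta = 0.3333, y = 1.6222 + 0.3333*(1.6222 - 1.9694) = 1.5064
  grad(y) = 3.0772, v = y - alpha*grad = 1.4012
  prox(v) = soft_thresh(1.4012, 0.052) = 1.3492
f(x_2) = 6*1.3492^2 - 15*1.3492 + 1.52*|1.3492| = -7.2651


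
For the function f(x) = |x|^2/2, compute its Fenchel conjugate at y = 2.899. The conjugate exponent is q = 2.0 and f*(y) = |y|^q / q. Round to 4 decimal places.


The conjugate exponent q satisfies 1/p + 1/q = 1.
p = 2, so q = 2/(2 - 1) = 2.0
|y|^q = 2.899^2.0 = 8.4042
f*(2.899) = 8.4042 / 2.0 = 4.2021


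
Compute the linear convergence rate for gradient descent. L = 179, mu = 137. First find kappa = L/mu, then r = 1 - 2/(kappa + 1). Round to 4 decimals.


Step 1: Compute the condition number.
kappa = L/mu = 179/137 = 1.3066
Step 2: Compute the convergence rate.
r = 1 - 2/(kappa + 1) = 1 - 2*mu/(L + mu) = (L - mu)/(L + mu) = 42/316 = 0.1329


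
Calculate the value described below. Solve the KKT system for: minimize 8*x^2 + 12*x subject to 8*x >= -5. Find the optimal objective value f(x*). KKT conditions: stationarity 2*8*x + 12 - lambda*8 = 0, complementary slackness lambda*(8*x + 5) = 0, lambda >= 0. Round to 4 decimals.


Step 1: Try lambda = 0 (constraint inactive).
x_unc = -12/(2*8) = -0.75
Check: 8*-0.75 = -6.0 < -5 -- violated!
Step 2: Constraint must be active: 8*x = -5
x* = -5/8 = -0.625
lambda = (2*8*(-0.625) + 12)/8 = 0.25
Step 3: Compute optimal value.
f(x*) = 8*(-0.625)^2 + 12*(-0.625) = -4.375


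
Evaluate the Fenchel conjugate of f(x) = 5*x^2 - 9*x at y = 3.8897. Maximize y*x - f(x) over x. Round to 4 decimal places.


f*(y) = sup_x {y*x - a*x^2 - b*x} = sup_x {(y-b)*x - a*x^2}
FOC: (y - b) - 2a*x = 0 => x* = (y - b)/(2a)
x* = (3.8897 + 9)/(2*5) = 1.289
f*(3.8897) = (y-b)^2/(4a) = (3.8897 + 9)^2/(4*5)
= 166.1444/20 = 8.3072


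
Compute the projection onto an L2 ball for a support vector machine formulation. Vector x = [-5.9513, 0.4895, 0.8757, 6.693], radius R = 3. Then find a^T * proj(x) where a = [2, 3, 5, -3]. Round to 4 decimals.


Step 1: Compute ||x|| (intermediates to 6 decimals).
||x|| = sqrt((-5.9513)^2 + 0.4895^2 + 0.8757^2 + 6.693^2) = 9.012252
Step 2: Project.
Since ||x|| > R, scale = R/||x|| = 3/9.012252 = 0.33288, proj(x) = scale * x
proj(x) = [-1.981069, 0.162945, 0.291503, 2.227966]
Step 3: Dot product.
a^T * proj(x) = 2*(-1.981069) + 3*0.162945 + 5*0.291503 - 3*2.227966 = -8.6997


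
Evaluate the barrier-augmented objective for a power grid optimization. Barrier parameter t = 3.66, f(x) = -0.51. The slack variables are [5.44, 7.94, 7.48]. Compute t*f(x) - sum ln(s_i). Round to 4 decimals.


Step 1: Compute log-barrier.
ln values: [1.6938, 2.0719, 2.0122]
phi = -(1.6938 + 2.0719 + 2.0122) = -5.7779
Step 2: Compute augmented objective.
t*f(x) = 3.66*-0.51 = -1.8666
Total = -1.8666 - 5.7779 = -7.6445


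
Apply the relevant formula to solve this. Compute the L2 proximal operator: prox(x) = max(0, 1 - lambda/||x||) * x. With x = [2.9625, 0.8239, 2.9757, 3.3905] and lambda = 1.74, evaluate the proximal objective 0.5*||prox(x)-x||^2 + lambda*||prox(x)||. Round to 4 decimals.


Step 1: Compute ||x||.
||x|| = 5.4594
Step 2: Compute scaling factor.
scale = max(0, 1 - 1.74/5.4594) = 0.6813
Step 3: prox(x) = [2.0183, 0.5613, 2.0273, 2.3099]
||prox(x)|| = 3.7194
Step 4: Proximal objective.
0.5*||prox-x||^2 = 1.5138
lambda*||prox|| = 6.4718
Total = 7.9856


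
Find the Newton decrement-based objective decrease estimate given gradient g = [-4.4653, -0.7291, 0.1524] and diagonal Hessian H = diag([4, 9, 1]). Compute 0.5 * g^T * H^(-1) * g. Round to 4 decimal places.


Step 1: H is diagonal, so H^(-1) * g = [-1.1163, -0.081, 0.1524].
Step 2: g^T H^(-1) g = sum_i g_i^2 / H_ii
  = (-4.4653)^2/4 + (-0.7291)^2/9 + (0.1524)^2/1
  = 4.9847 + 0.0591 + 0.0232 = 5.067
Step 3: Objective decrease = 0.5 * g^T H^(-1) g = 2.5335


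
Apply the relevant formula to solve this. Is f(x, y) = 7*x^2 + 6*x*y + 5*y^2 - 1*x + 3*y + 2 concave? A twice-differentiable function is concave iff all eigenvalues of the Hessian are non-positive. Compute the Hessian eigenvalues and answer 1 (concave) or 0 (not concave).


The Hessian of f(x,y) = 7*x^2 + 6*x*y + 5*y^2 - 1*x + 3*y + 2 is:
H = [[14, 6], [6, 10]]
Trace = 14 + 10 = 24
Determinant = 14*10 - (6)^2 = 104
Discriminant = (24)^2 - 4*104 = 160.0
Eigenvalues: lambda_1 = 5.6754, lambda_2 = 18.3246
The function is not concave.

0


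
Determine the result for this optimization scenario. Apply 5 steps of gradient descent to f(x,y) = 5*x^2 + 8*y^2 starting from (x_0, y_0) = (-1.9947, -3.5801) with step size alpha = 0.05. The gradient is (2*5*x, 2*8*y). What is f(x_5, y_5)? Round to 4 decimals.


Gradient descent on f(x,y) = 5*x^2 + 8*y^2.
Starting point: (-1.9947, -3.5801), alpha = 0.05
Step 1: grad_x = 2*5*-1.9947 = -19.947, grad_y = 2*8*-3.5801 = -57.2816
  x_1 = -1.9947 - 0.05*-19.947 = -0.9974
  y_1 = -3.5801 - 0.05*-57.2816 = -0.716
Step 2: grad_x = 2*5*-0.9974 = -9.9735, grad_y = 2*8*-0.716 = -11.4563
  x_2 = -0.9974 - 0.05*-9.9735 = -0.4987
  y_2 = -0.716 - 0.05*-11.4563 = -0.1432
Step 3: grad_x = 2*5*-0.4987 = -4.9868, grad_y = 2*8*-0.1432 = -2.2913
  x_3 = -0.4987 - 0.05*-4.9868 = -0.2493
  y_3 = -0.1432 - 0.05*-2.2913 = -0.0286
Step 4: grad_x = 2*5*-0.2493 = -2.4934, grad_y = 2*8*-0.0286 = -0.4583
  x_4 = -0.2493 - 0.05*-2.4934 = -0.1247
  y_4 = -0.0286 - 0.05*-0.4583 = -0.0057
Step 5: grad_x = 2*5*-0.1247 = -1.2467, grad_y = 2*8*-0.0057 = -0.0917
  x_5 = -0.1247 - 0.05*-1.2467 = -0.0623
  y_5 = -0.0057 - 0.05*-0.0917 = -0.0011
f(-0.0623, -0.0011) = 5*(-0.0623)^2 + 8*(-0.0011)^2 = 0.0194


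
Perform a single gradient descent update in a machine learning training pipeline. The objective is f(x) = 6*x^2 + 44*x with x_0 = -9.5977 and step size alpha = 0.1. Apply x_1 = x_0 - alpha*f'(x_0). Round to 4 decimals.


We compute the gradient at x_0 and apply the update.
f'(x) = 12*x + 44
f'(-9.5977) = 12*-9.5977 + 44 = -71.1724
x_1 = -9.5977 - 0.1*-71.1724 = -2.4805


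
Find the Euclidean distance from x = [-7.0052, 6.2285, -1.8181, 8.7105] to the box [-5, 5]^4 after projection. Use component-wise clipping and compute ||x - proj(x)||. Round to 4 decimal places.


Project each component onto [-5, 5].
clip(-7.0052) = -5.0, clip(6.2285) = 5.0, clip(-1.8181) = -1.8181, clip(8.7105) = 5.0
Projection = [-5.0, 5.0, -1.8181, 5.0]
Squared diffs: [4.0208, 1.5092, 0.0, 13.7678]
Distance = sqrt(19.2978) = 4.3929


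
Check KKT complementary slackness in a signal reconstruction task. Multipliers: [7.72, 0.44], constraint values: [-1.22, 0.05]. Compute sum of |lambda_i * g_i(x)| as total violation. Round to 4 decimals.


KKT complementary slackness check:
lambda_1 * g_1 = 7.72 * -1.22 = -9.4184
lambda_2 * g_2 = 0.44 * 0.05 = 0.022
Total violation = 9.4184 + 0.022 = 9.4404


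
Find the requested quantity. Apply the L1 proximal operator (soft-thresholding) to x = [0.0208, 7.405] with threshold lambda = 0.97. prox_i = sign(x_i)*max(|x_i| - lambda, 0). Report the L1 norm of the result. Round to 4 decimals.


Soft-thresholding with lambda = 0.97:
prox(0.0208) = sign(0.0208)*max(|0.0208| - 0.97, 0) = 0.0
prox(7.405) = sign(7.405)*max(|7.405| - 0.97, 0) = 6.435
prox(x) = [0.0, 6.435]
||prox(x)||_1 = 0.0 + 6.435 = 6.435


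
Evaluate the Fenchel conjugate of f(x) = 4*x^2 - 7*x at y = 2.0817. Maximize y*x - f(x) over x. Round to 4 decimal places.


f*(y) = sup_x {y*x - a*x^2 - b*x} = sup_x {(y-b)*x - a*x^2}
FOC: (y - b) - 2a*x = 0 => x* = (y - b)/(2a)
x* = (2.0817 + 7)/(2*4) = 1.1352
f*(2.0817) = (y-b)^2/(4a) = (2.0817 + 7)^2/(4*4)
= 82.4773/16 = 5.1548


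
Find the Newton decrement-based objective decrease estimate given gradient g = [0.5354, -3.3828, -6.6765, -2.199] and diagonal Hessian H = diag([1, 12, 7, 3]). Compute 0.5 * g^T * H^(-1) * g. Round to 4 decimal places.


Step 1: H is diagonal, so H^(-1) * g = [0.5354, -0.2819, -0.9538, -0.733].
Step 2: g^T H^(-1) g = sum_i g_i^2 / H_ii
  = (0.5354)^2/1 + (-3.3828)^2/12 + (-6.6765)^2/7 + (-2.199)^2/3
  = 0.2867 + 0.9536 + 6.368 + 1.6119 = 9.2201
Step 3: Objective decrease = 0.5 * g^T H^(-1) g = 4.61


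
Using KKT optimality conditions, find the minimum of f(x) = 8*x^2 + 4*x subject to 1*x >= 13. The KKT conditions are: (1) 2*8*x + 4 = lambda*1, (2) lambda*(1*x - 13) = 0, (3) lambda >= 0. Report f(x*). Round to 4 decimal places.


Step 1: Try lambda = 0 (constraint inactive).
x_unc = -4/(2*8) = -0.25
Check: 1*-0.25 = -0.25 < 13 -- violated!
Step 2: Constraint must be active: 1*x = 13
x* = 13/1 = 13.0
lambda = (2*8*13.0 + 4)/1 = 212.0
Step 3: Compute optimal value.
f(x*) = 8*13.0^2 + 4*13.0 = 1404.0


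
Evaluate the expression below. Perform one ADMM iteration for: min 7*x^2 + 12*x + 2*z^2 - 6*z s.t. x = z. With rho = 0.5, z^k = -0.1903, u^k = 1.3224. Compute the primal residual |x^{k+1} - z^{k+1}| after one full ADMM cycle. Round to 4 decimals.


ADMM iteration with rho = 0.5, z^k = -0.1903, u^k = 1.3224
Step 1: x-update.
Minimize 7*x^2 + 12*x + (0.5/2)*(x + 0.1903 + 1.3224)^2
FOC: (2*7 + 0.5)*x = -12 + 0.5*(-0.1903 - 1.3224)
x^{k+1} = -0.8797
Step 2: z-update.
Minimize 2*z^2 - 6*z + (0.5/2)*(-0.8797 - z + 1.3224)^2
FOC: (2*2 + 0.5)*z = 6 + 0.5*(-0.8797 + 1.3224)
z^{k+1} = 1.3825
Step 3: u-update.
u^{k+1} = 1.3224 - 0.8797 - 1.3825 = -0.9399
Step 4: Primal residual = |-0.8797 - 1.3825| = 2.2623


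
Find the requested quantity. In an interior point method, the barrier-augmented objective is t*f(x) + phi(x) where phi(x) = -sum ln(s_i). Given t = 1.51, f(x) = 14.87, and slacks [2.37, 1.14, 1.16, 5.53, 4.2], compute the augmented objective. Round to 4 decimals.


Step 1: Compute log-barrier.
ln values: [0.8629, 0.131, 0.1484, 1.7102, 1.4351]
phi = -(0.8629 + 0.131 + 0.1484 + 1.7102 + 1.4351) = -4.2876
Step 2: Compute augmented objective.
t*f(x) = 1.51*14.87 = 22.4537
Total = 22.4537 - 4.2876 = 18.1661


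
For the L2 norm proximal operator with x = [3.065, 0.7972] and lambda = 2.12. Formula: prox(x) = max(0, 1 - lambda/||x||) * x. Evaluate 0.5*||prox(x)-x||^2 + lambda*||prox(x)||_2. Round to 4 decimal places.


Step 1: Compute ||x||.
||x|| = 3.167
Step 2: Compute scaling factor.
scale = max(0, 1 - 2.12/3.167) = 0.3306
Step 3: prox(x) = [1.0133, 0.2635]
||prox(x)|| = 1.047
Step 4: Proximal objective.
0.5*||prox-x||^2 = 2.2472
lambda*||prox|| = 2.2196
Total = 4.4668


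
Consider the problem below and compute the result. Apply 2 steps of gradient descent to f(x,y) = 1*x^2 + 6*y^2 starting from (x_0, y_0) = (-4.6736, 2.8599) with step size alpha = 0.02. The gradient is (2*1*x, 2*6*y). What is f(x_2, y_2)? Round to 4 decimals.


Gradient descent on f(x,y) = 1*x^2 + 6*y^2.
Starting point: (-4.6736, 2.8599), alpha = 0.02
Step 1: grad_x = 2*1*-4.6736 = -9.3472, grad_y = 2*6*2.8599 = 34.3188
  x_1 = -4.6736 - 0.02*-9.3472 = -4.4867
  y_1 = 2.8599 - 0.02*34.3188 = 2.1735
Step 2: grad_x = 2*1*-4.4867 = -8.9733, grad_y = 2*6*2.1735 = 26.0823
  x_2 = -4.4867 - 0.02*-8.9733 = -4.3072
  y_2 = 2.1735 - 0.02*26.0823 = 1.6519
f(-4.3072, 1.6519) = 1*(-4.3072)^2 + 6*1.6519^2 = 34.9241


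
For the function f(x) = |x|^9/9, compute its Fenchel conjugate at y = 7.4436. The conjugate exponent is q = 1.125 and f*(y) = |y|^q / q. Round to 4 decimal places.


The conjugate exponent q satisfies 1/p + 1/q = 1.
p = 9, so q = 9/(9 - 1) = 1.125
|y|^q = 7.4436^1.125 = 9.5666
f*(7.4436) = 9.5666 / 1.125 = 8.5036


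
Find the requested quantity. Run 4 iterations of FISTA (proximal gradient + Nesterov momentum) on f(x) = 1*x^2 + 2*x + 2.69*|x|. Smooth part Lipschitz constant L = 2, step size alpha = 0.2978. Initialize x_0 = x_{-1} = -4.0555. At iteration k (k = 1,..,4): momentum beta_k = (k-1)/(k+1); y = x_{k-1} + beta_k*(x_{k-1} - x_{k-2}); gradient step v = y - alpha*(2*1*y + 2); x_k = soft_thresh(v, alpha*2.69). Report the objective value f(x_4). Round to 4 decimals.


FISTA on f(x) = 1*x^2 + 2*x + 2.69*|x|
L = 2, alpha = 0.2978
Iteration 1: beta = 0.0, y = -4.0555 + 0.0*(-4.0555 + 4.0555) = -4.0555
  grad(y) = -6.111, v = y - alpha*grad = -2.2356
  prox(v) = soft_thresh(-2.2356, 0.8011) = -1.4346
Iteration 2: beta = 0.3333, y = -1.4346 + 0.3333*(-1.4346 + 4.0555) = -0.5609
  grad(y) = 0.8782, v = y - alpha*grad = -0.8224
  prox(v) = soft_thresh(-0.8224, 0.8011) = -0.0214
Iteration 3: beta = 0.5, y = -0.0214 + 0.5*(-0.0214 + 1.4346) = 0.6853
  grad(y) = 3.3705, v = y - alpha*grad = -0.3185
  prox(v) = soft_thresh(-0.3185, 0.8011) = 0.0
Iteration 4: beta = 0.6, y = 0.0 + 0.6*(0.0 + 0.0214) = 0.0128
  grad(y) = 2.0256, v = y - alpha*grad = -0.5904
  prox(v) = soft_thresh(-0.5904, 0.8011) = 0.0
f(x_4) = 1*0.0^2 + 2*0.0 + 2.69*|0.0| = 0.0


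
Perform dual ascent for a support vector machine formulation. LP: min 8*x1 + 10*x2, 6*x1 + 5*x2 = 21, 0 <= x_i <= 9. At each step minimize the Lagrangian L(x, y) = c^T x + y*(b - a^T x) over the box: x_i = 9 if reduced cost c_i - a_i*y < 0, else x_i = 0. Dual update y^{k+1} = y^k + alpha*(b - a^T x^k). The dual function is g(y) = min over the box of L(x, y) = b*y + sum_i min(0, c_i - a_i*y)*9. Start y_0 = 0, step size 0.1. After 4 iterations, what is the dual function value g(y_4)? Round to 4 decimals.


Dual ascent for LP: min 8*x1 + 10*x2, 6*x1 + 5*x2 = 21, 0 <= x_i <= 9
Step 1: y^k = 0.0, reduced costs: (8.0, 10.0)
  x^k = (0.0, 0.0), subgradient = b - a^T x = 21.0
  y^{k+1} = 0.0 + 0.1*21.0 = 2.1
Step 2: y^k = 2.1, reduced costs: (-4.6, -0.5)
  x^k = (9.0, 9.0), subgradient = b - a^T x = -78.0
  y^{k+1} = 2.1 + 0.1*-78.0 = -5.7
Step 3: y^k = -5.7, reduced costs: (42.2, 38.5)
  x^k = (0.0, 0.0), subgradient = b - a^T x = 21.0
  y^{k+1} = -5.7 + 0.1*21.0 = -3.6
Step 4: y^k = -3.6, reduced costs: (29.6, 28.0)
  x^k = (0.0, 0.0), subgradient = b - a^T x = 21.0
  y^{k+1} = -3.6 + 0.1*21.0 = -1.5
Dual objective at y_4 = -1.5: reduced costs (17.0, 17.5), box minimizer x = (0.0, 0.0)
g(y_4) = b*y + (c1 - a1*y)*x1 + (c2 - a2*y)*x2 = 21*(-1.5) + 17.0*0.0 + 17.5*0.0 = -31.5 + 0.0 + 0.0 = -31.5


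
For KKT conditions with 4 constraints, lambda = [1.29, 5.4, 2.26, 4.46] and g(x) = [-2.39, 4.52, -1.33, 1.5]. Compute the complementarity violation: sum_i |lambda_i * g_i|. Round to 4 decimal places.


KKT complementary slackness check:
lambda_1 * g_1 = 1.29 * -2.39 = -3.0831
lambda_2 * g_2 = 5.4 * 4.52 = 24.408
lambda_3 * g_3 = 2.26 * -1.33 = -3.0058
lambda_4 * g_4 = 4.46 * 1.5 = 6.69
Total violation = 3.0831 + 24.408 + 3.0058 + 6.69 = 37.1869


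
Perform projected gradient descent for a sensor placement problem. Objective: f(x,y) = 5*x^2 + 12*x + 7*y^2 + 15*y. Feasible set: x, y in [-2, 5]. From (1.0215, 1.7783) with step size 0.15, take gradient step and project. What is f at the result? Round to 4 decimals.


Step 1: Compute gradient at (1.0215, 1.7783).
grad_x = 2*5*1.0215 + 12 = 22.215
grad_y = 2*7*1.7783 + 15 = 39.8962
Step 2: Gradient step.
x_raw = 1.0215 - 0.15*22.215 = -2.3108
y_raw = 1.7783 - 0.15*39.8962 = -4.2061
Step 3: Project onto [-2, 5].
x_proj = clip(-2.3108) = -2.0
y_proj = clip(-4.2061) = -2.0
Step 4: Evaluate f.
f(-2.0, -2.0) = -6.0


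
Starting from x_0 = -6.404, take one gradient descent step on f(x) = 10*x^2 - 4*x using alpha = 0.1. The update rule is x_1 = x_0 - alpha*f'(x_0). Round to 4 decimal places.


We compute the gradient at x_0 and apply the update.
f'(x) = 20*x - 4
f'(-6.404) = 20*-6.404 - 4 = -132.08
x_1 = -6.404 - 0.1*-132.08 = 6.804


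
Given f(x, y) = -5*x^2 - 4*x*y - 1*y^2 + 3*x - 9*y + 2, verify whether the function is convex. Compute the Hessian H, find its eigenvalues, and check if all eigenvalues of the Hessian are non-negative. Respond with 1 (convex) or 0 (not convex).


The Hessian of f(x,y) = -5*x^2 - 4*x*y - 1*y^2 + 3*x - 9*y + 2 is:
H = [[-10, -4], [-4, -2]]
Trace = -10 - 2 = -12
Determinant = -10*-2 - (-4)^2 = 4
Discriminant = (-12)^2 - 4*4 = 128.0
Eigenvalues: lambda_1 = -11.6569, lambda_2 = -0.3431
The function is not convex.

0


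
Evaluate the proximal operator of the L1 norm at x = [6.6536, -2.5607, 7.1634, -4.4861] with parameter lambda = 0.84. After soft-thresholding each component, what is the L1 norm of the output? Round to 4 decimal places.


Soft-thresholding with lambda = 0.84:
prox(6.6536) = sign(6.6536)*max(|6.6536| - 0.84, 0) = 5.8136
prox(-2.5607) = sign(-2.5607)*max(|-2.5607| - 0.84, 0) = -1.7207
prox(7.1634) = sign(7.1634)*max(|7.1634| - 0.84, 0) = 6.3234
prox(-4.4861) = sign(-4.4861)*max(|-4.4861| - 0.84, 0) = -3.6461
prox(x) = [5.8136, -1.7207, 6.3234, -3.6461]
||prox(x)||_1 = 5.8136 + 1.7207 + 6.3234 + 3.6461 = 17.5038


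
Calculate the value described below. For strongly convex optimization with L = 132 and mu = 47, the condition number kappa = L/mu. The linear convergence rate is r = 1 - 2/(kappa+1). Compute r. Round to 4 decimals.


Step 1: Compute the condition number.
kappa = L/mu = 132/47 = 2.8085
Step 2: Compute the convergence rate.
r = 1 - 2/(kappa + 1) = 1 - 2*mu/(L + mu) = (L - mu)/(L + mu) = 85/179 = 0.4749


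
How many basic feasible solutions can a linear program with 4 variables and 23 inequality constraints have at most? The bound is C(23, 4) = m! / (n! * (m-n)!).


Each vertex corresponds to some choice of n active constraints out of m, so the number of vertices is at most C(m, n) = m! / (n!(m-n)!).
m = 23, n = 4
Numerator: 23 * 22 * 21 * 20
Denominator: 4! = 24
C(23, 4) = 8855


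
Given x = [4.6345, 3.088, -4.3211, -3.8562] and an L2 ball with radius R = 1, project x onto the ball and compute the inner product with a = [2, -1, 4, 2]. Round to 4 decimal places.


Step 1: Compute ||x|| (intermediates to 6 decimals).
||x|| = sqrt(4.6345^2 + 3.088^2 + (-4.3211)^2 + (-3.8562)^2) = 8.034707
Step 2: Project.
Since ||x|| > R, scale = R/||x|| = 1/8.034707 = 0.12446, proj(x) = scale * x
proj(x) = [0.57681, 0.384332, -0.537804, -0.479943]
Step 3: Dot product.
a^T * proj(x) = 2*0.57681 - 1*0.384332 + 4*(-0.537804) + 2*(-0.479943) = -2.3418


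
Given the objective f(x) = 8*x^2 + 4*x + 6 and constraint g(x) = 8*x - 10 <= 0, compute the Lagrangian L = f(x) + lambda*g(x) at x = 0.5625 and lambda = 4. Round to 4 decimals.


Step 1: Evaluate f(x).
f(0.5625) = 8*0.5625^2 + 4*0.5625 + 6 = 10.7813
Step 2: Evaluate g(x).
g(0.5625) = 8*0.5625 - 10 = -5.5
Step 3: Compute Lagrangian.
L = 10.7813 + 4*-5.5 = -11.2188


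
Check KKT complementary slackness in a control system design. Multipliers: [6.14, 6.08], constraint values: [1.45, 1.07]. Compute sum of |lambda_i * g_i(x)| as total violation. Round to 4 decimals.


KKT complementary slackness check:
lambda_1 * g_1 = 6.14 * 1.45 = 8.903
lambda_2 * g_2 = 6.08 * 1.07 = 6.5056
Total violation = 8.903 + 6.5056 = 15.4086


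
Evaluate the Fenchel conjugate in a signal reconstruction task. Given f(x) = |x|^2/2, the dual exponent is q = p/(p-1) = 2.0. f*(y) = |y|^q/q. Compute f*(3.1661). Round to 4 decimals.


The conjugate exponent q satisfies 1/p + 1/q = 1.
p = 2, so q = 2/(2 - 1) = 2.0
|y|^q = 3.1661^2.0 = 10.0242
f*(3.1661) = 10.0242 / 2.0 = 5.0121


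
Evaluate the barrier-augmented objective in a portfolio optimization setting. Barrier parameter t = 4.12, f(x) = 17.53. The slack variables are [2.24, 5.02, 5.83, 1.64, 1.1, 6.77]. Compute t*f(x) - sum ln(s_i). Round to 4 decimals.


Step 1: Compute log-barrier.
ln values: [0.8065, 1.6134, 1.763, 0.4947, 0.0953, 1.9125]
phi = -(0.8065 + 1.6134 + 1.763 + 0.4947 + 0.0953 + 1.9125) = -6.6854
Step 2: Compute augmented objective.
t*f(x) = 4.12*17.53 = 72.2236
Total = 72.2236 - 6.6854 = 65.5382


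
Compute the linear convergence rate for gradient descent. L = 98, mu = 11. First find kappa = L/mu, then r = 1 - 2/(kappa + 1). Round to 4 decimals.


Step 1: Compute the condition number.
kappa = L/mu = 98/11 = 8.9091
Step 2: Compute the convergence rate.
r = 1 - 2/(kappa + 1) = 1 - 2*mu/(L + mu) = (L - mu)/(L + mu) = 87/109 = 0.7982


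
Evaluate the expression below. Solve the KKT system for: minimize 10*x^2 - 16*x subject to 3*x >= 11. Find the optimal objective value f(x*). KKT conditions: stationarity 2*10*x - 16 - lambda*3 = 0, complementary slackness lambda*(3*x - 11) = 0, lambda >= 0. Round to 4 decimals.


Step 1: Try lambda = 0 (constraint inactive).
x_unc = 16/(2*10) = 0.8
Check: 3*0.8 = 2.4 < 11 -- violated!
Step 2: Constraint must be active: 3*x = 11
x* = 11/3 = 3.6667 (rounded; the exact value 11/3 is used below)
lambda = (2*10*(11/3) - 16)/3 = 19.1111
Step 3: Compute optimal value.
f(x*) = 10*(11/3)^2 - 16*(11/3) = 75.7778


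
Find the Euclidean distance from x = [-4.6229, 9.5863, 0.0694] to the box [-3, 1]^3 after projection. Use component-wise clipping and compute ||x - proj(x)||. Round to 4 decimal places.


Project each component onto [-3, 1].
clip(-4.6229) = -3.0, clip(9.5863) = 1.0, clip(0.0694) = 0.0694
Projection = [-3.0, 1.0, 0.0694]
Squared diffs: [2.6338, 73.7245, 0.0]
Distance = sqrt(76.3583) = 8.7383


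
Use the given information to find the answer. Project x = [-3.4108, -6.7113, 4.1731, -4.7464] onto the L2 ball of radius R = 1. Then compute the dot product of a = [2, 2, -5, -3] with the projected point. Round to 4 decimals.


Step 1: Compute ||x|| (intermediates to 6 decimals).
||x|| = sqrt((-3.4108)^2 + (-6.7113)^2 + 4.1731^2 + (-4.7464)^2) = 9.829455
Step 2: Project.
Since ||x|| > R, scale = R/||x|| = 1/9.829455 = 0.101735, proj(x) = scale * x
proj(x) = [-0.346998, -0.682774, 0.42455, -0.482875]
Step 3: Dot product.
a^T * proj(x) = 2*(-0.346998) + 2*(-0.682774) - 5*0.42455 - 3*(-0.482875) = -2.7337


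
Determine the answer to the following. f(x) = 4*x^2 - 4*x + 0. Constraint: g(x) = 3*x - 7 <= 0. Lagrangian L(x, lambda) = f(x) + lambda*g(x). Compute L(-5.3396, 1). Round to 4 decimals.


Step 1: Evaluate f(x).
f(-5.3396) = 4*(-5.3396)^2 - 4*(-5.3396) + 0 = 135.4037
Step 2: Evaluate g(x).
g(-5.3396) = 3*-5.3396 - 7 = -23.0188
Step 3: Compute Lagrangian.
L = 135.4037 + 1*-23.0188 = 112.3849


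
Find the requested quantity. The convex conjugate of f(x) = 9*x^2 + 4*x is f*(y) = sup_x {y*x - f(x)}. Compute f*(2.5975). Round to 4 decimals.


f*(y) = sup_x {y*x - a*x^2 - b*x} = sup_x {(y-b)*x - a*x^2}
FOC: (y - b) - 2a*x = 0 => x* = (y - b)/(2a)
x* = (2.5975 - 4)/(2*9) = -0.0779
f*(2.5975) = (y-b)^2/(4a) = (2.5975 - 4)^2/(4*9)
= 1.967/36 = 0.0546


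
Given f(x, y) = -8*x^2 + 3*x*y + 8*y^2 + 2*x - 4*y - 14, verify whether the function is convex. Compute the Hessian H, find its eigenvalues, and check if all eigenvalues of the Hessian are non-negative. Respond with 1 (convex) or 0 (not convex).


The Hessian of f(x,y) = -8*x^2 + 3*x*y + 8*y^2 + 2*x - 4*y - 14 is:
H = [[-16, 3], [3, 16]]
Trace = -16 + 16 = 0
Determinant = -16*16 - (3)^2 = -265
Discriminant = (0)^2 - 4*-265 = 1060.0
Eigenvalues: lambda_1 = -16.2788, lambda_2 = 16.2788
The function is not convex.

0


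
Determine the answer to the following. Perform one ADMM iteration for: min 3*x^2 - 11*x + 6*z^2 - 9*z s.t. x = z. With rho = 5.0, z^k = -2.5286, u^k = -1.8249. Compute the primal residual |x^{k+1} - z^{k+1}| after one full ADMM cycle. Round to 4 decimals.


ADMM iteration with rho = 5.0, z^k = -2.5286, u^k = -1.8249
Step 1: x-update.
Minimize 3*x^2 - 11*x + (5.0/2)*(x + 2.5286 - 1.8249)^2
FOC: (2*3 + 5.0)*x = 11 + 5.0*(-2.5286 + 1.8249)
x^{k+1} = 0.6801
Step 2: z-update.
Minimize 6*z^2 - 9*z + (5.0/2)*(0.6801 - z - 1.8249)^2
FOC: (2*6 + 5.0)*z = 9 + 5.0*(0.6801 - 1.8249)
z^{k+1} = 0.1927
Step 3: u-update.
u^{k+1} = -1.8249 + 0.6801 - 0.1927 = -1.3375
Step 4: Primal residual = |0.6801 - 0.1927| = 0.4874


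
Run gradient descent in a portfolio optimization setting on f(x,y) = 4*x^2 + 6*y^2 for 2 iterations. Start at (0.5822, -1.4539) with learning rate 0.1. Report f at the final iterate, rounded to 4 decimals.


Gradient descent on f(x,y) = 4*x^2 + 6*y^2.
Starting point: (0.5822, -1.4539), alpha = 0.1
Step 1: grad_x = 2*4*0.5822 = 4.6576, grad_y = 2*6*-1.4539 = -17.4468
  x_1 = 0.5822 - 0.1*4.6576 = 0.1164
  y_1 = -1.4539 - 0.1*-17.4468 = 0.2908
Step 2: grad_x = 2*4*0.1164 = 0.9315, grad_y = 2*6*0.2908 = 3.4894
  x_2 = 0.1164 - 0.1*0.9315 = 0.0233
  y_2 = 0.2908 - 0.1*3.4894 = -0.0582
f(0.0233, -0.0582) = 4*0.0233^2 + 6*(-0.0582)^2 = 0.0225


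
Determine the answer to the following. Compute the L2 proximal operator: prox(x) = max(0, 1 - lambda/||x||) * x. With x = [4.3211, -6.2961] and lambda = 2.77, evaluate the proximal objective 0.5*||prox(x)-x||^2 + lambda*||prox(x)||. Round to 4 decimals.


Step 1: Compute ||x||.
||x|| = 7.6363
Step 2: Compute scaling factor.
scale = max(0, 1 - 2.77/7.6363) = 0.6373
Step 3: prox(x) = [2.7537, -4.0122]
||prox(x)|| = 4.8663
Step 4: Proximal objective.
0.5*||prox-x||^2 = 3.8365
lambda*||prox|| = 13.4797
Total = 17.316


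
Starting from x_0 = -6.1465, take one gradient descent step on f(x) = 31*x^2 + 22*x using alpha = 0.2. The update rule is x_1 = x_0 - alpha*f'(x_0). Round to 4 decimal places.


We compute the gradient at x_0 and apply the update.
f'(x) = 62*x + 22
f'(-6.1465) = 62*-6.1465 + 22 = -359.083
x_1 = -6.1465 - 0.2*-359.083 = 65.6701


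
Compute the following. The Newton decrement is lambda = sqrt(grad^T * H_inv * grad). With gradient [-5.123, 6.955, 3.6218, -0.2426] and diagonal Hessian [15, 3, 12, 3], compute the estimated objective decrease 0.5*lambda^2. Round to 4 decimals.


Step 1: H is diagonal, so H^(-1) * g = [-0.3415, 2.3183, 0.3018, -0.0809].
Step 2: g^T H^(-1) g = sum_i g_i^2 / H_ii
  = (-5.123)^2/15 + (6.955)^2/3 + (3.6218)^2/12 + (-0.2426)^2/3
  = 1.7497 + 16.124 + 1.0931 + 0.0196 = 18.9864
Step 3: Objective decrease = 0.5 * g^T H^(-1) g = 9.4932


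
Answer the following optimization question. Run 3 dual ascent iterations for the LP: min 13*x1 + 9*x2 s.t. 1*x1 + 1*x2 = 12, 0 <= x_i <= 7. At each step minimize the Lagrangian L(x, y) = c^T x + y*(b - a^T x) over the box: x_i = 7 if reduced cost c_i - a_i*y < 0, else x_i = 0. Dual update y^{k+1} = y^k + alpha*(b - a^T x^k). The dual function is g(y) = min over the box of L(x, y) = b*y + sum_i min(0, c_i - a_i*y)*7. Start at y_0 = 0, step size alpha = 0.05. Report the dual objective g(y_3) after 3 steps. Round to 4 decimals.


Dual ascent for LP: min 13*x1 + 9*x2, 1*x1 + 1*x2 = 12, 0 <= x_i <= 7
Step 1: y^k = 0.0, reduced costs: (13.0, 9.0)
  x^k = (0.0, 0.0), subgradient = b - a^T x = 12.0
  y^{k+1} = 0.0 + 0.05*12.0 = 0.6
Step 2: y^k = 0.6, reduced costs: (12.4, 8.4)
  x^k = (0.0, 0.0), subgradient = b - a^T x = 12.0
  y^{k+1} = 0.6 + 0.05*12.0 = 1.2
Step 3: y^k = 1.2, reduced costs: (11.8, 7.8)
  x^k = (0.0, 0.0), subgradient = b - a^T x = 12.0
  y^{k+1} = 1.2 + 0.05*12.0 = 1.8
Dual objective at y_3 = 1.8: reduced costs (11.2, 7.2), box minimizer x = (0.0, 0.0)
g(y_3) = b*y + (c1 - a1*y)*x1 + (c2 - a2*y)*x2 = 12*1.8 + 11.2*0.0 + 7.2*0.0 = 21.6 + 0.0 + 0.0 = 21.6


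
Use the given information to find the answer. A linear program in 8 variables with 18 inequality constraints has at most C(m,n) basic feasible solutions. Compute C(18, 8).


Each vertex corresponds to some choice of n active constraints out of m, so the number of vertices is at most C(m, n) = m! / (n!(m-n)!).
m = 18, n = 8
Numerator: 18 * 17 * 16 * 15 * 14 * 13 * 12 * 11
Denominator: 8! = 40320
C(18, 8) = 43758


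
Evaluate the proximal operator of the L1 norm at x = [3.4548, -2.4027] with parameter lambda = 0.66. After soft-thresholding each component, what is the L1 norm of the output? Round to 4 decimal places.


Soft-thresholding with lambda = 0.66:
prox(3.4548) = sign(3.4548)*max(|3.4548| - 0.66, 0) = 2.7948
prox(-2.4027) = sign(-2.4027)*max(|-2.4027| - 0.66, 0) = -1.7427
prox(x) = [2.7948, -1.7427]
||prox(x)||_1 = 2.7948 + 1.7427 = 4.5375


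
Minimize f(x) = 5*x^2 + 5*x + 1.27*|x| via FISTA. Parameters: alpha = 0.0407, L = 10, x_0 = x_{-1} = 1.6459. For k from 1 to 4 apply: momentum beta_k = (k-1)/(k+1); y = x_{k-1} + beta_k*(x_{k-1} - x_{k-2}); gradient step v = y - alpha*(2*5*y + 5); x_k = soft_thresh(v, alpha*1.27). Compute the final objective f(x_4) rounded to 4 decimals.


FISTA on f(x) = 5*x^2 + 5*x + 1.27*|x|
L = 10, alpha = 0.0407
Iteration 1: beta = 0.0, y = 1.6459 + 0.0*(1.6459 - 1.6459) = 1.6459
  grad(y) = 21.459, v = y - alpha*grad = 0.7725
  prox(v) = soft_thresh(0.7725, 0.0517) = 0.7208
Iteration 2: beta = 0.3333, y = 0.7208 + 0.3333*(0.7208 - 1.6459) = 0.4125
  grad(y) = 9.1247, v = y - alpha*grad = 0.0411
  prox(v) = soft_thresh(0.0411, 0.0517) = 0.0
Iteration 3: beta = 0.5, y = 0.0 + 0.5*(0.0 - 0.7208) = -0.3604
  grad(y) = 1.3959, v = y - alpha*grad = -0.4172
  prox(v) = soft_thresh(-0.4172, 0.0517) = -0.3655
Iteration 4: beta = 0.6, y = -0.3655 + 0.6*(-0.3655 - 0.0) = -0.5849
  grad(y) = -0.8486, v = y - alpha*grad = -0.5503
  prox(v) = soft_thresh(-0.5503, 0.0517) = -0.4986
f(x_4) = 5*(-0.4986)^2 + 5*(-0.4986) + 1.27*|-0.4986| = -0.6167


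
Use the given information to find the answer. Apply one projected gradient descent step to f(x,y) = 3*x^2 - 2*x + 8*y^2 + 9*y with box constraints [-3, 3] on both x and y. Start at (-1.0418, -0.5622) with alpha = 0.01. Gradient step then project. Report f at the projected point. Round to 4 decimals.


Step 1: Compute gradient at (-1.0418, -0.5622).
grad_x = 2*3*-1.0418 - 2 = -8.2508
grad_y = 2*8*-0.5622 + 9 = 0.0048
Step 2: Gradient step.
x_raw = -1.0418 - 0.01*-8.2508 = -0.9593
y_raw = -0.5622 - 0.01*0.0048 = -0.5622
Step 3: Project onto [-3, 3].
x_proj = clip(-0.9593) = -0.9593
y_proj = clip(-0.5622) = -0.5622
Step 4: Evaluate f.
f(-0.9593, -0.5622) = 2.1481
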